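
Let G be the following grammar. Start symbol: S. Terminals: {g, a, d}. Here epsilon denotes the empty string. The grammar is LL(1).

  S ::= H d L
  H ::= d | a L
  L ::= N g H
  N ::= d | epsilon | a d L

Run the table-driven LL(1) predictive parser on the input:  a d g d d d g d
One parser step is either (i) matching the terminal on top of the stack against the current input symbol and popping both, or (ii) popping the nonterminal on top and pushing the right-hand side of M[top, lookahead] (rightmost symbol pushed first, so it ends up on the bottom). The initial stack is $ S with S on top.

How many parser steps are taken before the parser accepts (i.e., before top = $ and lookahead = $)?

16

step 1: stack=$ S  input=a d g d d d g d $  — expand S ::= H d L
step 2: stack=$ L d H  input=a d g d d d g d $  — expand H ::= a L
step 3: stack=$ L d L a  input=a d g d d d g d $  — match a
step 4: stack=$ L d L  input=d g d d d g d $  — expand L ::= N g H
step 5: stack=$ L d H g N  input=d g d d d g d $  — expand N ::= d
step 6: stack=$ L d H g d  input=d g d d d g d $  — match d
step 7: stack=$ L d H g  input=g d d d g d $  — match g
step 8: stack=$ L d H  input=d d d g d $  — expand H ::= d
step 9: stack=$ L d d  input=d d d g d $  — match d
step 10: stack=$ L d  input=d d g d $  — match d
step 11: stack=$ L  input=d g d $  — expand L ::= N g H
step 12: stack=$ H g N  input=d g d $  — expand N ::= d
step 13: stack=$ H g d  input=d g d $  — match d
step 14: stack=$ H g  input=g d $  — match g
step 15: stack=$ H  input=d $  — expand H ::= d
step 16: stack=$ d  input=d $  — match d
Accept reached after 16 steps.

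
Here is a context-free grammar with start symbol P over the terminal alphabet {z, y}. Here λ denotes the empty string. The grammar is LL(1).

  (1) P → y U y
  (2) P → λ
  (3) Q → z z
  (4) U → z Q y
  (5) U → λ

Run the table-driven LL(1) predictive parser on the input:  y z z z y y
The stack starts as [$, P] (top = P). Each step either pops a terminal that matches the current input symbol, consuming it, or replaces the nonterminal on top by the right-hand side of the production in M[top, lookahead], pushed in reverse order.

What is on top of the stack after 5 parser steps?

     Stack      Input          Action
  1  $ P        y z z z y y $  expand P → y U y
  2  $ y U y    y z z z y y $  match y
  3  $ y U      z z z y y $    expand U → z Q y
  4  $ y y Q z  z z z y y $    match z
  5  $ y y Q    z z y y $      expand Q → z z
Stack after step 5: $ y y z z (top = z).

z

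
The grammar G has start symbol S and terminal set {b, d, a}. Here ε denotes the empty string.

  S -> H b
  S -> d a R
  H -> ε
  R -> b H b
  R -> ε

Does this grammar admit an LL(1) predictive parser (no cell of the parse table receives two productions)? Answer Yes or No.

Yes

FIRST(S) = {b, d}
FIRST(H) = {ε}
FIRST(R) = {ε, b}
FOLLOW(S) = {$}
FOLLOW(H) = {b}
FOLLOW(R) = {$}
Each cell of M receives at most one production.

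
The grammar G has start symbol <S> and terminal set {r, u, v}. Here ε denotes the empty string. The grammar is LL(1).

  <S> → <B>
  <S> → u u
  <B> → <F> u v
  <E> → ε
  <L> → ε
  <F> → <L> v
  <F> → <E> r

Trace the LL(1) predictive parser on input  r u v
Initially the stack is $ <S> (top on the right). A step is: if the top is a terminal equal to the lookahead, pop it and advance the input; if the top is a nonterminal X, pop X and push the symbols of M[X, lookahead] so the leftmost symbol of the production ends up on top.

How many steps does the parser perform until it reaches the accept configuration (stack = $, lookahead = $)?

7

     Stack        Input    Action
  1  $ <S>        r u v $  expand <S> → <B>
  2  $ <B>        r u v $  expand <B> → <F> u v
  3  $ v u <F>    r u v $  expand <F> → <E> r
  4  $ v u r <E>  r u v $  expand <E> → ε
  5  $ v u r      r u v $  match r
  6  $ v u        u v $    match u
  7  $ v          v $      match v
Accept reached after 7 steps.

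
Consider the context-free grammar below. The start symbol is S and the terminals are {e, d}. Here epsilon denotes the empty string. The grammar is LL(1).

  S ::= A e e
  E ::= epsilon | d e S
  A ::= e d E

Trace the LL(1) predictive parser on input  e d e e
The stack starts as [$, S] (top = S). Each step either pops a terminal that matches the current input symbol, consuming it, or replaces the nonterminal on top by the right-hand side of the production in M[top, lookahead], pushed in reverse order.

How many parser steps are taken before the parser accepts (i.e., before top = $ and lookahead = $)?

7

step 1: stack=$ S  input=e d e e $  — expand S ::= A e e
step 2: stack=$ e e A  input=e d e e $  — expand A ::= e d E
step 3: stack=$ e e E d e  input=e d e e $  — match e
step 4: stack=$ e e E d  input=d e e $  — match d
step 5: stack=$ e e E  input=e e $  — expand E ::= epsilon
step 6: stack=$ e e  input=e e $  — match e
step 7: stack=$ e  input=e $  — match e
Accept reached after 7 steps.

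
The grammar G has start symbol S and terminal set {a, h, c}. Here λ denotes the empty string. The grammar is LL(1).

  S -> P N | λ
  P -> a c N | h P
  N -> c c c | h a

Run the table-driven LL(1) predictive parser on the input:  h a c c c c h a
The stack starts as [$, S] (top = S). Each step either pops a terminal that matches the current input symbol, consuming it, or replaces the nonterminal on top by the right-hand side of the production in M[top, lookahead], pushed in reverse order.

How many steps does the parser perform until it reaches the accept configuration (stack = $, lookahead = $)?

      Stack      Input              Action
   1  $ S        h a c c c c h a $  expand S -> P N
   2  $ N P      h a c c c c h a $  expand P -> h P
   3  $ N P h    h a c c c c h a $  match h
   4  $ N P      a c c c c h a $    expand P -> a c N
   5  $ N N c a  a c c c c h a $    match a
   6  $ N N c    c c c c h a $      match c
   7  $ N N      c c c h a $        expand N -> c c c
   8  $ N c c c  c c c h a $        match c
   9  $ N c c    c c h a $          match c
  10  $ N c      c h a $            match c
  11  $ N        h a $              expand N -> h a
  12  $ a h      h a $              match h
  13  $ a        a $                match a
Accept reached after 13 steps.

13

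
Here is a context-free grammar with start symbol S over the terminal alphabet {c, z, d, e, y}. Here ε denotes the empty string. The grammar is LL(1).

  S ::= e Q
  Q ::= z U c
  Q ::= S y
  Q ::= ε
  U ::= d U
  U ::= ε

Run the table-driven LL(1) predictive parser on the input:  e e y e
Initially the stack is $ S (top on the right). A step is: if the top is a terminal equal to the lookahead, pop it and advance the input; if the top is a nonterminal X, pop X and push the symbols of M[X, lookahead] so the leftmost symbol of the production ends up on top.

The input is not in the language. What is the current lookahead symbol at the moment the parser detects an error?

     Stack    Input      Action
  1  $ S      e e y e $  expand S ::= e Q
  2  $ Q e    e e y e $  match e
  3  $ Q      e y e $    expand Q ::= S y
  4  $ y S    e y e $    expand S ::= e Q
  5  $ y Q e  e y e $    match e
  6  $ y Q    y e $      expand Q ::= ε
  7  $ y      y e $      match y
  8  $        e $        error: stack empty but input remains

e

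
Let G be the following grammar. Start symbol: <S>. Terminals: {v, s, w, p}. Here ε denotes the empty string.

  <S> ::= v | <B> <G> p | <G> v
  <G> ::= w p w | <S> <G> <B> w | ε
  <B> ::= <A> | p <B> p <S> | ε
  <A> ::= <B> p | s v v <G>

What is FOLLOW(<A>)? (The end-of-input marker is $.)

{p, s, v, w}

FIRST(<S>): from <S>::=v we get {v}; from <S>::=<B> <G> p we get {p, s, v, w}; from <S>::=<G> v we get {p, s, v, w}. So FIRST(<S>) = {p, s, v, w}.
FIRST(<G>): from <G>::=w p w we get {w}; from <G>::=<S> <G> <B> w we get {p, s, v, w}; from <G>::=ε we get {ε}. So FIRST(<G>) = {ε, p, s, v, w}.
FIRST(<B>): from <B>::=<A> we get {p, s}; from <B>::=p <B> p <S> we get {p}; from <B>::=ε we get {ε}. So FIRST(<B>) = {ε, p, s}.
FIRST(<A>): from <A>::=<B> p we get {p, s}; from <A>::=s v v <G> we get {s}. So FIRST(<A>) = {p, s}.
FOLLOW(<S>) includes $ since <S> is the start symbol.
FOLLOW(<B>): in <S>::=<B> <G> p, <B> is followed by <G> p with FIRST {p, s, v, w}; in <G>::=<S> <G> <B> w, <B> is followed by w with FIRST {w}; in <B>::=p <B> p <S>, <B> is followed by p <S> with FIRST {p}; in <A>::=<B> p, <B> is followed by p with FIRST {p}. Thus FOLLOW(<B>) = {p, s, v, w}.
FOLLOW(<S>): in <G>::=<S> <G> <B> w, <S> is followed by <G> <B> w with FIRST {p, s, v, w}; in <B>::=p <B> p <S>, the suffix after <S> is empty, so FOLLOW(<S>) ⊇ FOLLOW(<B>) = {p, s, v, w}. Thus FOLLOW(<S>) = {$, p, s, v, w}.
FOLLOW(<A>): in <B>::=<A>, the suffix after <A> is empty, so FOLLOW(<A>) ⊇ FOLLOW(<B>) = {p, s, v, w}. Thus FOLLOW(<A>) = {p, s, v, w}.
FOLLOW(<G>): in <S>::=<B> <G> p, <G> is followed by p with FIRST {p}; in <S>::=<G> v, <G> is followed by v with FIRST {v}; in <G>::=<S> <G> <B> w, <G> is followed by <B> w with FIRST {p, s, w}; in <A>::=s v v <G>, the suffix after <G> is empty, so FOLLOW(<G>) ⊇ FOLLOW(<A>) = {p, s, v, w}. Thus FOLLOW(<G>) = {p, s, v, w}.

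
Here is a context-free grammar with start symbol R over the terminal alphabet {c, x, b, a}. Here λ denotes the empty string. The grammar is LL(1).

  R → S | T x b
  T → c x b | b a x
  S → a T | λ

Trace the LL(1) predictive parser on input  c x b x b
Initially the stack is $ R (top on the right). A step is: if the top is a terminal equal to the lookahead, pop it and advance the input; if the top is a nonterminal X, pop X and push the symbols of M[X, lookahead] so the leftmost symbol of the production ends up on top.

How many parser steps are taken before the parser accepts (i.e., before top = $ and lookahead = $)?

step 1: stack=$ R  input=c x b x b $  — expand R → T x b
step 2: stack=$ b x T  input=c x b x b $  — expand T → c x b
step 3: stack=$ b x b x c  input=c x b x b $  — match c
step 4: stack=$ b x b x  input=x b x b $  — match x
step 5: stack=$ b x b  input=b x b $  — match b
step 6: stack=$ b x  input=x b $  — match x
step 7: stack=$ b  input=b $  — match b
Accept reached after 7 steps.

7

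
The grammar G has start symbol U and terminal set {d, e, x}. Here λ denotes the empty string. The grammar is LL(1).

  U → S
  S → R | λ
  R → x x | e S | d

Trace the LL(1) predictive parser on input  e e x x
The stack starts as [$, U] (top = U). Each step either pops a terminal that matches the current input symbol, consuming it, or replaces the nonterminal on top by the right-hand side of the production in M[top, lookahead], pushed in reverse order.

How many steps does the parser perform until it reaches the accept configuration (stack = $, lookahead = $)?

      Stack  Input      Action
   1  $ U    e e x x $  expand U → S
   2  $ S    e e x x $  expand S → R
   3  $ R    e e x x $  expand R → e S
   4  $ S e  e e x x $  match e
   5  $ S    e x x $    expand S → R
   6  $ R    e x x $    expand R → e S
   7  $ S e  e x x $    match e
   8  $ S    x x $      expand S → R
   9  $ R    x x $      expand R → x x
  10  $ x x  x x $      match x
  11  $ x    x $        match x
Accept reached after 11 steps.

11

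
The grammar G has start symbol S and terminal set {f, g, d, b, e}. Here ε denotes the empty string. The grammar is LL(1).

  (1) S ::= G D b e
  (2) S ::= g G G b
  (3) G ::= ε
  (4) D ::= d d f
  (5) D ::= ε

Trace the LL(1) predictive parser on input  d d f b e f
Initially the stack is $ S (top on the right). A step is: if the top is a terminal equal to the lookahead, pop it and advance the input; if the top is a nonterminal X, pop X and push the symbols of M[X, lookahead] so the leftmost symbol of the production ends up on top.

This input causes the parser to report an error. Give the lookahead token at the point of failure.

f

step 1: stack=$ S  input=d d f b e f $  — expand S ::= G D b e
step 2: stack=$ e b D G  input=d d f b e f $  — expand G ::= ε
step 3: stack=$ e b D  input=d d f b e f $  — expand D ::= d d f
step 4: stack=$ e b f d d  input=d d f b e f $  — match d
step 5: stack=$ e b f d  input=d f b e f $  — match d
step 6: stack=$ e b f  input=f b e f $  — match f
step 7: stack=$ e b  input=b e f $  — match b
step 8: stack=$ e  input=e f $  — match e
step 9: stack=$  input=f $  — error: stack empty but input remains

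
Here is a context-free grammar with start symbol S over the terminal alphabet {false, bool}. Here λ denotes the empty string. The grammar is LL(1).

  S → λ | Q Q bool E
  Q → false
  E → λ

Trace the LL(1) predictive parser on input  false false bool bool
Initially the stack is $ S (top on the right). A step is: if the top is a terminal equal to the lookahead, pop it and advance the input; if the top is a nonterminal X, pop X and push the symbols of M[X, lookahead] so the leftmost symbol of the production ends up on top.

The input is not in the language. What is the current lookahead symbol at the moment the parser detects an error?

bool

     Stack             Input                    Action
  1  $ S               false false bool bool $  expand S → Q Q bool E
  2  $ E bool Q Q      false false bool bool $  expand Q → false
  3  $ E bool Q false  false false bool bool $  match false
  4  $ E bool Q        false bool bool $        expand Q → false
  5  $ E bool false    false bool bool $        match false
  6  $ E bool          bool bool $              match bool
  7  $ E               bool $                   error: M[E, bool] is empty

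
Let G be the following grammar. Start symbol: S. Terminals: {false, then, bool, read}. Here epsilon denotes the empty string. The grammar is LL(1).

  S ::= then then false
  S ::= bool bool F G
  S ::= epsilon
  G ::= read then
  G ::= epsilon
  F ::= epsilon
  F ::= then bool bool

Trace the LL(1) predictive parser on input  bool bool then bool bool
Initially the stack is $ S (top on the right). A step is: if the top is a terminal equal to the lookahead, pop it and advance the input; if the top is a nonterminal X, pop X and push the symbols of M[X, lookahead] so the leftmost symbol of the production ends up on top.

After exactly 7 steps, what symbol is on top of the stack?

G

step 1: stack=$ S  input=bool bool then bool bool $  — expand S ::= bool bool F G
step 2: stack=$ G F bool bool  input=bool bool then bool bool $  — match bool
step 3: stack=$ G F bool  input=bool then bool bool $  — match bool
step 4: stack=$ G F  input=then bool bool $  — expand F ::= then bool bool
step 5: stack=$ G bool bool then  input=then bool bool $  — match then
step 6: stack=$ G bool bool  input=bool bool $  — match bool
step 7: stack=$ G bool  input=bool $  — match bool
Stack after step 7: $ G (top = G).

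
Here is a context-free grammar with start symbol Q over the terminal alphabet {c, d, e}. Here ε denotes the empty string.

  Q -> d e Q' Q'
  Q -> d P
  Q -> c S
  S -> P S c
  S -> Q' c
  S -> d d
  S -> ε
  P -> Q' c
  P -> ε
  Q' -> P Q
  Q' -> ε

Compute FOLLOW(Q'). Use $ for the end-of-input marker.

FIRST(Q): from Q->d e Q' Q' we get {d}; from Q->d P we get {d}; from Q->c S we get {c}. So FIRST(Q) = {c, d}.
FIRST(S): from S->P S c we get {c, d}; from S->Q' c we get {c, d}; from S->d d we get {d}; from S->ε we get {ε}. So FIRST(S) = {ε, c, d}.
FIRST(P): from P->Q' c we get {c, d}; from P->ε we get {ε}. So FIRST(P) = {ε, c, d}.
FIRST(Q'): from Q'->P Q we get {c, d}; from Q'->ε we get {ε}. So FIRST(Q') = {ε, c, d}.
FOLLOW(Q) includes $ since Q is the start symbol.
FOLLOW(Q): in Q'->P Q, the suffix after Q is empty, so FOLLOW(Q) ⊇ FOLLOW(Q') = {$, c, d}. Thus FOLLOW(Q) = {$, c, d}.
FOLLOW(S): in Q->c S, the suffix after S is empty, so FOLLOW(S) ⊇ FOLLOW(Q) = {$, c, d}; in S->P S c, S is followed by c with FIRST {c}. Thus FOLLOW(S) = {$, c, d}.
FOLLOW(P): in Q->d P, the suffix after P is empty, so FOLLOW(P) ⊇ FOLLOW(Q) = {$, c, d}; in S->P S c, P is followed by S c with FIRST {c, d}; in Q'->P Q, P is followed by Q with FIRST {c, d}. Thus FOLLOW(P) = {$, c, d}.
FOLLOW(Q'): in Q->d e Q' Q' (occurrence 1), Q' is followed by Q' with FIRST {ε, c, d}; in Q->d e Q' Q' (occurrence 1), the suffix after Q' is nullable, so FOLLOW(Q') ⊇ FOLLOW(Q) = {$, c, d}; in Q->d e Q' Q' (occurrence 2), the suffix after Q' is empty, so FOLLOW(Q') ⊇ FOLLOW(Q) = {$, c, d}; in S->Q' c, Q' is followed by c with FIRST {c}; in P->Q' c, Q' is followed by c with FIRST {c}. Thus FOLLOW(Q') = {$, c, d}.

{$, c, d}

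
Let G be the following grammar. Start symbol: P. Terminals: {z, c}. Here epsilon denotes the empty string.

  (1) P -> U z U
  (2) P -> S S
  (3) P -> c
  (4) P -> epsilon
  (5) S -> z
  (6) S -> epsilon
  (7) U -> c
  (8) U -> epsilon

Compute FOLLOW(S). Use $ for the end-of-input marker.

FIRST(S): from S->z we get {z}; from S->epsilon we get {epsilon}. So FIRST(S) = {epsilon, z}.
FIRST(U): from U->c we get {c}; from U->epsilon we get {epsilon}. So FIRST(U) = {epsilon, c}.
FIRST(P): from P->U z U we get {c, z}; from P->S S we get {epsilon, z}; from P->c we get {c}; from P->epsilon we get {epsilon}. So FIRST(P) = {epsilon, c, z}.
FOLLOW(P) includes $ since P is the start symbol.
FOLLOW(P): P appears on no right-hand side. Thus FOLLOW(P) = {$}.
FOLLOW(S): in P->S S (occurrence 1), S is followed by S with FIRST {epsilon, z}; in P->S S (occurrence 1), the suffix after S is nullable, so FOLLOW(S) ⊇ FOLLOW(P) = {$}; in P->S S (occurrence 2), the suffix after S is empty, so FOLLOW(S) ⊇ FOLLOW(P) = {$}. Thus FOLLOW(S) = {$, z}.
FOLLOW(U): in P->U z U (occurrence 1), U is followed by z U with FIRST {z}; in P->U z U (occurrence 2), the suffix after U is empty, so FOLLOW(U) ⊇ FOLLOW(P) = {$}. Thus FOLLOW(U) = {$, z}.

{$, z}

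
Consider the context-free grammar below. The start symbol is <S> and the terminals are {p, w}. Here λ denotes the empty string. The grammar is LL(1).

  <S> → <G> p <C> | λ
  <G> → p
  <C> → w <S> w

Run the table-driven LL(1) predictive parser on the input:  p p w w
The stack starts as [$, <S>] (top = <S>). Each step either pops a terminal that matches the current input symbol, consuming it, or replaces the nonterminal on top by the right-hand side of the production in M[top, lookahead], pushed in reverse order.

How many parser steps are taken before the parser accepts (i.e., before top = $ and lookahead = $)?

step 1: stack=$ <S>  input=p p w w $  — expand <S> → <G> p <C>
step 2: stack=$ <C> p <G>  input=p p w w $  — expand <G> → p
step 3: stack=$ <C> p p  input=p p w w $  — match p
step 4: stack=$ <C> p  input=p w w $  — match p
step 5: stack=$ <C>  input=w w $  — expand <C> → w <S> w
step 6: stack=$ w <S> w  input=w w $  — match w
step 7: stack=$ w <S>  input=w $  — expand <S> → λ
step 8: stack=$ w  input=w $  — match w
Accept reached after 8 steps.

8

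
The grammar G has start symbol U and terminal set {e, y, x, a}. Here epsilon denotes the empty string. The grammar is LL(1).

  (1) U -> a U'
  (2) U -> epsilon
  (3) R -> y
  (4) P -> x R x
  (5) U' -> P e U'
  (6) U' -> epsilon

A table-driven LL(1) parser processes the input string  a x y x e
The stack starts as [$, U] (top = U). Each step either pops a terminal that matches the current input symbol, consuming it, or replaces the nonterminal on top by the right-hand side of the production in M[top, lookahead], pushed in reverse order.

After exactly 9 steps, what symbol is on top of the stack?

U'

     Stack         Input        Action
  1  $ U           a x y x e $  expand U -> a U'
  2  $ U' a        a x y x e $  match a
  3  $ U'          x y x e $    expand U' -> P e U'
  4  $ U' e P      x y x e $    expand P -> x R x
  5  $ U' e x R x  x y x e $    match x
  6  $ U' e x R    y x e $      expand R -> y
  7  $ U' e x y    y x e $      match y
  8  $ U' e x      x e $        match x
  9  $ U' e        e $          match e
Stack after step 9: $ U' (top = U').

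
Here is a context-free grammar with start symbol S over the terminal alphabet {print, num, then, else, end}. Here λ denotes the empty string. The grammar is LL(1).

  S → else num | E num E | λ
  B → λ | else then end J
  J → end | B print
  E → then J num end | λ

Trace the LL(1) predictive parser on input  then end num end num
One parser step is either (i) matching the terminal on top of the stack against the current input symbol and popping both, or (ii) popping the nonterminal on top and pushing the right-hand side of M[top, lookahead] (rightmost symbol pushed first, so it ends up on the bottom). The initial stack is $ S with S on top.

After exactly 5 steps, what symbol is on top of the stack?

num

step 1: stack=$ S  input=then end num end num $  — expand S → E num E
step 2: stack=$ E num E  input=then end num end num $  — expand E → then J num end
step 3: stack=$ E num end num J then  input=then end num end num $  — match then
step 4: stack=$ E num end num J  input=end num end num $  — expand J → end
step 5: stack=$ E num end num end  input=end num end num $  — match end
Stack after step 5: $ E num end num (top = num).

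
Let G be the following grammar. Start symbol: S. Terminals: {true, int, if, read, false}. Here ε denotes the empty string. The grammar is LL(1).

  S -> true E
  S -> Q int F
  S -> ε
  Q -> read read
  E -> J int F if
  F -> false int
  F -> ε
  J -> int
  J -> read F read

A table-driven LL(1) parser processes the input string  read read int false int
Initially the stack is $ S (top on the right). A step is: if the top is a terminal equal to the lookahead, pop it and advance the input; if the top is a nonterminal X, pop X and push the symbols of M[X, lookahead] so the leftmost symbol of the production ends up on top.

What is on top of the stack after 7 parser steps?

     Stack              Input                      Action
  1  $ S                read read int false int $  expand S -> Q int F
  2  $ F int Q          read read int false int $  expand Q -> read read
  3  $ F int read read  read read int false int $  match read
  4  $ F int read       read int false int $       match read
  5  $ F int            int false int $            match int
  6  $ F                false int $                expand F -> false int
  7  $ int false        false int $                match false
Stack after step 7: $ int (top = int).

int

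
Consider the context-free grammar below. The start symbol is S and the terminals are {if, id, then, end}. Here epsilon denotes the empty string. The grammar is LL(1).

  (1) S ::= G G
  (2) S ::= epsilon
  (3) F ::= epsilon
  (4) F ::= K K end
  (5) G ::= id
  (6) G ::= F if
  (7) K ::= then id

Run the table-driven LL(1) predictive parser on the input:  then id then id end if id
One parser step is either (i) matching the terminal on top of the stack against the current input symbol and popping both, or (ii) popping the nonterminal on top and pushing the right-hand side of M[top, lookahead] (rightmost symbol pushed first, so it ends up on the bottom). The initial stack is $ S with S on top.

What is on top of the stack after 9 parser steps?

end

step 1: stack=$ S  input=then id then id end if id $  — expand S ::= G G
step 2: stack=$ G G  input=then id then id end if id $  — expand G ::= F if
step 3: stack=$ G if F  input=then id then id end if id $  — expand F ::= K K end
step 4: stack=$ G if end K K  input=then id then id end if id $  — expand K ::= then id
step 5: stack=$ G if end K id then  input=then id then id end if id $  — match then
step 6: stack=$ G if end K id  input=id then id end if id $  — match id
step 7: stack=$ G if end K  input=then id end if id $  — expand K ::= then id
step 8: stack=$ G if end id then  input=then id end if id $  — match then
step 9: stack=$ G if end id  input=id end if id $  — match id
Stack after step 9: $ G if end (top = end).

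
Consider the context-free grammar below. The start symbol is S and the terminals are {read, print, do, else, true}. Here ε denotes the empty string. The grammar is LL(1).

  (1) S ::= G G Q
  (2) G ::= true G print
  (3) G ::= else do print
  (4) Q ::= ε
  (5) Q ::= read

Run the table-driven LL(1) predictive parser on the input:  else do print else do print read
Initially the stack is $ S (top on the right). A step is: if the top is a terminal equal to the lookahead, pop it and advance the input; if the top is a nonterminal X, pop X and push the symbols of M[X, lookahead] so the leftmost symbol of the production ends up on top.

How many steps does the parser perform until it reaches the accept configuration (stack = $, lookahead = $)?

11

step 1: stack=$ S  input=else do print else do print read $  — expand S ::= G G Q
step 2: stack=$ Q G G  input=else do print else do print read $  — expand G ::= else do print
step 3: stack=$ Q G print do else  input=else do print else do print read $  — match else
step 4: stack=$ Q G print do  input=do print else do print read $  — match do
step 5: stack=$ Q G print  input=print else do print read $  — match print
step 6: stack=$ Q G  input=else do print read $  — expand G ::= else do print
step 7: stack=$ Q print do else  input=else do print read $  — match else
step 8: stack=$ Q print do  input=do print read $  — match do
step 9: stack=$ Q print  input=print read $  — match print
step 10: stack=$ Q  input=read $  — expand Q ::= read
step 11: stack=$ read  input=read $  — match read
Accept reached after 11 steps.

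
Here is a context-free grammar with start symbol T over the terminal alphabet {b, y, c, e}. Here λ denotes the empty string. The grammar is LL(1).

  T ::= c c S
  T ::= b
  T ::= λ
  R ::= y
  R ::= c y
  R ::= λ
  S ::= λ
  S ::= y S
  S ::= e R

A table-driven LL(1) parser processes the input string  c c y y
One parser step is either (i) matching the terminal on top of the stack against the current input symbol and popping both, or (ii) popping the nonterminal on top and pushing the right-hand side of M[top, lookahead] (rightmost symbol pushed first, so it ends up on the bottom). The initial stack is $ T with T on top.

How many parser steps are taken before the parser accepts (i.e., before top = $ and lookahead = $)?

8

step 1: stack=$ T  input=c c y y $  — expand T ::= c c S
step 2: stack=$ S c c  input=c c y y $  — match c
step 3: stack=$ S c  input=c y y $  — match c
step 4: stack=$ S  input=y y $  — expand S ::= y S
step 5: stack=$ S y  input=y y $  — match y
step 6: stack=$ S  input=y $  — expand S ::= y S
step 7: stack=$ S y  input=y $  — match y
step 8: stack=$ S  input=$  — expand S ::= λ
Accept reached after 8 steps.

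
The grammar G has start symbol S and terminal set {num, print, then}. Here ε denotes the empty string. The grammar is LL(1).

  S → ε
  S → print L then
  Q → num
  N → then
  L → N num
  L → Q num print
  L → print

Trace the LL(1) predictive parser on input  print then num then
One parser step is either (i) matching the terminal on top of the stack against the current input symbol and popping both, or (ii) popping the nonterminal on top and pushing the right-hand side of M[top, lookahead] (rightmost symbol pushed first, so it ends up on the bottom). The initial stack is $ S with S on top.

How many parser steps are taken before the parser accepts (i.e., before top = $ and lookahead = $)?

step 1: stack=$ S  input=print then num then $  — expand S → print L then
step 2: stack=$ then L print  input=print then num then $  — match print
step 3: stack=$ then L  input=then num then $  — expand L → N num
step 4: stack=$ then num N  input=then num then $  — expand N → then
step 5: stack=$ then num then  input=then num then $  — match then
step 6: stack=$ then num  input=num then $  — match num
step 7: stack=$ then  input=then $  — match then
Accept reached after 7 steps.

7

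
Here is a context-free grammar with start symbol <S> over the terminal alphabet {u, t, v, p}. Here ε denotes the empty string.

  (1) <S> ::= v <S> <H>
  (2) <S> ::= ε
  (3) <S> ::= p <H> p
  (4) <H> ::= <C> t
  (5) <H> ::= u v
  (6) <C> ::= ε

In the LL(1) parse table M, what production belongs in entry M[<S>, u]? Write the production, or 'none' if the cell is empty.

<S> ::= ε

FIRST(<S>) = {ε, p, v}
FIRST(<C>) = {ε}
FIRST(<H>) = {t, u}  (via <C> t)
FOLLOW(<S>) includes $ since <S> is the start symbol.
FOLLOW(<S>): in <S>::=v <S> <H>, <S> is followed by <H> with FIRST {t, u}. Thus FOLLOW(<S>) = {$, t, u}.
For <S> ::= v <S> <H>: FIRST(v <S> <H>) = {v}, so it goes in M[<S>, t] for t ∈ {v}.
For <S> ::= ε: FIRST(ε) = {ε}, so it goes in M[<S>, t] for t ∈ {}; since ε ∈ FIRST, also for every t ∈ FOLLOW(<S>) = {$, t, u}.
For <S> ::= p <H> p: FIRST(p <H> p) = {p}, so it goes in M[<S>, t] for t ∈ {p}.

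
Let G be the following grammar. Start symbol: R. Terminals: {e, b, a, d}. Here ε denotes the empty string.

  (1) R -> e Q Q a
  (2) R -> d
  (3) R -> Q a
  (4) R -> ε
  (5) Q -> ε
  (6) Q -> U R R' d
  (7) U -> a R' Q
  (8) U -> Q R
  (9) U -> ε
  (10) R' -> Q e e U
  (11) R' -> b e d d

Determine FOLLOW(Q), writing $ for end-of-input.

{a, b, d, e}

FIRST(R) = {ε, a, b, d, e}  (via Q a)
FIRST(Q) = {ε, a, b, d, e}  (via U R R' d)
FIRST(U) = {ε, a, b, d, e}  (via Q R)
FIRST(R') = {a, b, d, e}  (via Q e e U)
FOLLOW(R) includes $ since R is the start symbol.
FOLLOW(R): in Q->U R R' d, R is followed by R' d with FIRST {a, b, d, e}; in U->Q R, the suffix after R is empty, so FOLLOW(R) ⊇ FOLLOW(U) = {a, b, d, e}. Thus FOLLOW(R) = {$, a, b, d, e}.
FOLLOW(Q): in R->e Q Q a (occurrence 1), Q is followed by Q a with FIRST {a, b, d, e}; in R->e Q Q a (occurrence 2), Q is followed by a with FIRST {a}; in R->Q a, Q is followed by a with FIRST {a}; in U->a R' Q, the suffix after Q is empty, so FOLLOW(Q) ⊇ FOLLOW(U) = {a, b, d, e}; in U->Q R, Q is followed by R with FIRST {ε, a, b, d, e}; in U->Q R, the suffix after Q is nullable, so FOLLOW(Q) ⊇ FOLLOW(U) = {a, b, d, e}; in R'->Q e e U, Q is followed by e e U with FIRST {e}. Thus FOLLOW(Q) = {a, b, d, e}.
FOLLOW(U): in Q->U R R' d, U is followed by R R' d with FIRST {a, b, d, e}; in R'->Q e e U, the suffix after U is empty, so FOLLOW(U) ⊇ FOLLOW(R') = {a, b, d, e}. Thus FOLLOW(U) = {a, b, d, e}.
FOLLOW(R'): in Q->U R R' d, R' is followed by d with FIRST {d}; in U->a R' Q, R' is followed by Q with FIRST {ε, a, b, d, e}; in U->a R' Q, the suffix after R' is nullable, so FOLLOW(R') ⊇ FOLLOW(U) = {a, b, d, e}. Thus FOLLOW(R') = {a, b, d, e}.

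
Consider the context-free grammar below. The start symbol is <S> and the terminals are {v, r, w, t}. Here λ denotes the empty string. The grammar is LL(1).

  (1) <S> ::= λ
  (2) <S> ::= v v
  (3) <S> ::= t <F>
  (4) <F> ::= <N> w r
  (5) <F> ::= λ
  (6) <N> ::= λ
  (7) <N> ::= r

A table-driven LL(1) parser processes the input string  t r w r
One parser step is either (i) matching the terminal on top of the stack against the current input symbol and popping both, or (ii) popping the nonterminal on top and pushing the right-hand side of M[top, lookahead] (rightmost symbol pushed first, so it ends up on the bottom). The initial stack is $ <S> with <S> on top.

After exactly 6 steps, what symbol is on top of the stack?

r

     Stack      Input      Action
  1  $ <S>      t r w r $  expand <S> ::= t <F>
  2  $ <F> t    t r w r $  match t
  3  $ <F>      r w r $    expand <F> ::= <N> w r
  4  $ r w <N>  r w r $    expand <N> ::= r
  5  $ r w r    r w r $    match r
  6  $ r w      w r $      match w
Stack after step 6: $ r (top = r).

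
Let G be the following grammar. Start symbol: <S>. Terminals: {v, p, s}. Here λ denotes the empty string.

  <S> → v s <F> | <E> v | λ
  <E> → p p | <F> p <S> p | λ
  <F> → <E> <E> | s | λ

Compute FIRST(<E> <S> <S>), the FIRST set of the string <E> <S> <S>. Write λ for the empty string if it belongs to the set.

FIRST(<S>) = {λ, p, s, v}  (via <E> v)
FIRST(<E>) = {λ, p, s}  (via <F> p <S> p)
FIRST(<F>) = {λ, p, s}  (via <E> <E>)
FIRST(<E> <S> <S>): take FIRST of each symbol in turn, carrying on past any symbol whose FIRST contains λ; result {λ, p, s, v}.

{λ, p, s, v}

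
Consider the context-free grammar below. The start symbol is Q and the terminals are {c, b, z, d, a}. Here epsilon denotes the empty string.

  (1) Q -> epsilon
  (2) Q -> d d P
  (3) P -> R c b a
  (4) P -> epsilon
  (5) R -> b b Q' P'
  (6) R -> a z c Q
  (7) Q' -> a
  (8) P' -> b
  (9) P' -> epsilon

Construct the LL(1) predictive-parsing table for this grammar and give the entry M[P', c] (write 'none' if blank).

FIRST(Q): from Q->epsilon we get {epsilon}; from Q->d d P we get {d}. So FIRST(Q) = {epsilon, d}.
FIRST(R): from R->b b Q' P' we get {b}; from R->a z c Q we get {a}. So FIRST(R) = {a, b}.
FIRST(Q'): from Q'->a we get {a}. So FIRST(Q') = {a}.
FIRST(P'): from P'->b we get {b}; from P'->epsilon we get {epsilon}. So FIRST(P') = {epsilon, b}.
FIRST(P): from P->R c b a we get {a, b}; from P->epsilon we get {epsilon}. So FIRST(P) = {epsilon, a, b}.
FOLLOW(Q) includes $ since Q is the start symbol.
FOLLOW(R): in P->R c b a, R is followed by c b a with FIRST {c}. Thus FOLLOW(R) = {c}.
FOLLOW(P'): in R->b b Q' P', the suffix after P' is empty, so FOLLOW(P') ⊇ FOLLOW(R) = {c}. Thus FOLLOW(P') = {c}.
For P' -> b: FIRST(b) = {b}, so it goes in M[P', t] for t ∈ {b}.
For P' -> epsilon: FIRST(epsilon) = {epsilon}, so it goes in M[P', t] for t ∈ {}; since epsilon ∈ FIRST, also for every t ∈ FOLLOW(P') = {c}.

P' -> epsilon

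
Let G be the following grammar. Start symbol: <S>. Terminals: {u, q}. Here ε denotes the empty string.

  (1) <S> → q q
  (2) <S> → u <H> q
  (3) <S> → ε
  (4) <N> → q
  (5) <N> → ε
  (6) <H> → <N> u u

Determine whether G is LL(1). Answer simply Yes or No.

FIRST(<S>) = {ε, q, u}
FIRST(<N>) = {ε, q}
FIRST(<H>) = {q, u}
FOLLOW(<S>) = {$}
FOLLOW(<N>) = {u}
FOLLOW(<H>) = {q}
Each cell of M receives at most one production.

Yes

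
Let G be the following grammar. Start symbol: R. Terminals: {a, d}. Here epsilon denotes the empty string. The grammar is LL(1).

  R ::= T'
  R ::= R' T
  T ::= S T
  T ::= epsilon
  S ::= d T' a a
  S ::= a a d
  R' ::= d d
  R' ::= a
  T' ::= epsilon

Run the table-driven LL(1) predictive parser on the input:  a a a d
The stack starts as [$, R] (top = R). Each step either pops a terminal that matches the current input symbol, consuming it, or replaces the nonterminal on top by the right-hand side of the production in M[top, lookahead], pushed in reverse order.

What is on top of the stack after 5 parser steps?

     Stack   Input      Action
  1  $ R     a a a d $  expand R ::= R' T
  2  $ T R'  a a a d $  expand R' ::= a
  3  $ T a   a a a d $  match a
  4  $ T     a a d $    expand T ::= S T
  5  $ T S   a a d $    expand S ::= a a d
Stack after step 5: $ T d a a (top = a).

a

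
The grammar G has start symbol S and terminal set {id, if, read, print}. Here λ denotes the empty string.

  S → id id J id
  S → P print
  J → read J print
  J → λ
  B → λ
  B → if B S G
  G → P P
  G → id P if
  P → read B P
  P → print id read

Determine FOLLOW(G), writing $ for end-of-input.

{id, print, read}

FIRST(J) = {λ, read}
FIRST(B) = {λ, if}
FIRST(P) = {print, read}
FIRST(S) = {id, print, read}  (via P print)
FIRST(G) = {id, print, read}  (via P P)
FOLLOW(S) includes $ since S is the start symbol.
FOLLOW(S): in B→if B S G, S is followed by G with FIRST {id, print, read}. Thus FOLLOW(S) = {$, id, print, read}.
FOLLOW(J): in S→id id J id, J is followed by id with FIRST {id}; in J→read J print, J is followed by print with FIRST {print}. Thus FOLLOW(J) = {id, print}.
FOLLOW(B): in B→if B S G, B is followed by S G with FIRST {id, print, read}; in P→read B P, B is followed by P with FIRST {print, read}. Thus FOLLOW(B) = {id, print, read}.
FOLLOW(G): in B→if B S G, the suffix after G is empty, so FOLLOW(G) ⊇ FOLLOW(B) = {id, print, read}. Thus FOLLOW(G) = {id, print, read}.
FOLLOW(P): in S→P print, P is followed by print with FIRST {print}; in G→P P (occurrence 1), P is followed by P with FIRST {print, read}; in G→P P (occurrence 2), the suffix after P is empty, so FOLLOW(P) ⊇ FOLLOW(G) = {id, print, read}; in G→id P if, P is followed by if with FIRST {if}; in P→read B P, the suffix after P is empty (adds nothing new). Thus FOLLOW(P) = {id, if, print, read}.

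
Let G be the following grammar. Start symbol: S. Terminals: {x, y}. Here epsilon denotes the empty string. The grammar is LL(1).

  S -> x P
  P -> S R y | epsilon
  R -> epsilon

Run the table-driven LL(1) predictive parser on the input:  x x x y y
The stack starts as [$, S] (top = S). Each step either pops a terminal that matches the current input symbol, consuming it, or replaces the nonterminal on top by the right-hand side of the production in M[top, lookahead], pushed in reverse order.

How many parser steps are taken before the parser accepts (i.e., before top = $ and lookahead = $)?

      Stack          Input        Action
   1  $ S            x x x y y $  expand S -> x P
   2  $ P x          x x x y y $  match x
   3  $ P            x x y y $    expand P -> S R y
   4  $ y R S        x x y y $    expand S -> x P
   5  $ y R P x      x x y y $    match x
   6  $ y R P        x y y $      expand P -> S R y
   7  $ y R y R S    x y y $      expand S -> x P
   8  $ y R y R P x  x y y $      match x
   9  $ y R y R P    y y $        expand P -> epsilon
  10  $ y R y R      y y $        expand R -> epsilon
  11  $ y R y        y y $        match y
  12  $ y R          y $          expand R -> epsilon
  13  $ y            y $          match y
Accept reached after 13 steps.

13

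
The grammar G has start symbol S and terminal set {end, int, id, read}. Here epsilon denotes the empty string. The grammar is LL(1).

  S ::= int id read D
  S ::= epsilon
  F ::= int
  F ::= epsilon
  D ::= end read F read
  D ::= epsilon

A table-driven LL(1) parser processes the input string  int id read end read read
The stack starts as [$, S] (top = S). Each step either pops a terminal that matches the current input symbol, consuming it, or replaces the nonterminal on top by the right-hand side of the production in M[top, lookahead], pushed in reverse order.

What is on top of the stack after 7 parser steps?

step 1: stack=$ S  input=int id read end read read $  — expand S ::= int id read D
step 2: stack=$ D read id int  input=int id read end read read $  — match int
step 3: stack=$ D read id  input=id read end read read $  — match id
step 4: stack=$ D read  input=read end read read $  — match read
step 5: stack=$ D  input=end read read $  — expand D ::= end read F read
step 6: stack=$ read F read end  input=end read read $  — match end
step 7: stack=$ read F read  input=read read $  — match read
Stack after step 7: $ read F (top = F).

F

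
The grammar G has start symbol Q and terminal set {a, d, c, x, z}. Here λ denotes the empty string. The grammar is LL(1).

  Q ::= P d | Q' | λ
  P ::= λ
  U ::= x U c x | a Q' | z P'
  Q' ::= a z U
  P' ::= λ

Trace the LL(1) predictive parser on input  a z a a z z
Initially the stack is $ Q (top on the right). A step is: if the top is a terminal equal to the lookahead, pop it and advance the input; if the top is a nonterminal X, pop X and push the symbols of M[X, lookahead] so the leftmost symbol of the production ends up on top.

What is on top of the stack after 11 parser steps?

      Stack    Input          Action
   1  $ Q      a z a a z z $  expand Q ::= Q'
   2  $ Q'     a z a a z z $  expand Q' ::= a z U
   3  $ U z a  a z a a z z $  match a
   4  $ U z    z a a z z $    match z
   5  $ U      a a z z $      expand U ::= a Q'
   6  $ Q' a   a a z z $      match a
   7  $ Q'     a z z $        expand Q' ::= a z U
   8  $ U z a  a z z $        match a
   9  $ U z    z z $          match z
  10  $ U      z $            expand U ::= z P'
  11  $ P' z   z $            match z
Stack after step 11: $ P' (top = P').

P'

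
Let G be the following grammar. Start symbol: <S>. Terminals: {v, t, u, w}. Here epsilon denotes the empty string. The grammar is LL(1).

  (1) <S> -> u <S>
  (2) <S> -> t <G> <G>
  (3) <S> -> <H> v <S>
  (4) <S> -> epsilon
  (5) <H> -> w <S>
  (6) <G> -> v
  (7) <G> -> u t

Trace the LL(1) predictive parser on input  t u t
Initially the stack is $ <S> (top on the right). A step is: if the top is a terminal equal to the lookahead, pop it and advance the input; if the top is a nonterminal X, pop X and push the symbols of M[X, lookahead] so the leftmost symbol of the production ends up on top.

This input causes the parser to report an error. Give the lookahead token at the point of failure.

     Stack        Input    Action
  1  $ <S>        t u t $  expand <S> -> t <G> <G>
  2  $ <G> <G> t  t u t $  match t
  3  $ <G> <G>    u t $    expand <G> -> u t
  4  $ <G> t u    u t $    match u
  5  $ <G> t      t $      match t
  6  $ <G>        $        error: M[<G>, $] is empty

$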